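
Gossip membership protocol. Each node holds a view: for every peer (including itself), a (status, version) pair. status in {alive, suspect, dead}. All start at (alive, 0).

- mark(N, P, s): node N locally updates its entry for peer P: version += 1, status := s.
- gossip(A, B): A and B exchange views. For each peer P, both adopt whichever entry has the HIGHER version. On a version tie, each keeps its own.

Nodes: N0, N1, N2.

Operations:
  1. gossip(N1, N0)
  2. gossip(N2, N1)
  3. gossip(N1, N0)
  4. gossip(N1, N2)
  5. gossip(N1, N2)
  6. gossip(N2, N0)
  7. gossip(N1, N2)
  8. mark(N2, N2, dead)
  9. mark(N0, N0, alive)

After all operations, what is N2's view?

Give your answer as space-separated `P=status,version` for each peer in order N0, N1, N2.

Answer: N0=alive,0 N1=alive,0 N2=dead,1

Derivation:
Op 1: gossip N1<->N0 -> N1.N0=(alive,v0) N1.N1=(alive,v0) N1.N2=(alive,v0) | N0.N0=(alive,v0) N0.N1=(alive,v0) N0.N2=(alive,v0)
Op 2: gossip N2<->N1 -> N2.N0=(alive,v0) N2.N1=(alive,v0) N2.N2=(alive,v0) | N1.N0=(alive,v0) N1.N1=(alive,v0) N1.N2=(alive,v0)
Op 3: gossip N1<->N0 -> N1.N0=(alive,v0) N1.N1=(alive,v0) N1.N2=(alive,v0) | N0.N0=(alive,v0) N0.N1=(alive,v0) N0.N2=(alive,v0)
Op 4: gossip N1<->N2 -> N1.N0=(alive,v0) N1.N1=(alive,v0) N1.N2=(alive,v0) | N2.N0=(alive,v0) N2.N1=(alive,v0) N2.N2=(alive,v0)
Op 5: gossip N1<->N2 -> N1.N0=(alive,v0) N1.N1=(alive,v0) N1.N2=(alive,v0) | N2.N0=(alive,v0) N2.N1=(alive,v0) N2.N2=(alive,v0)
Op 6: gossip N2<->N0 -> N2.N0=(alive,v0) N2.N1=(alive,v0) N2.N2=(alive,v0) | N0.N0=(alive,v0) N0.N1=(alive,v0) N0.N2=(alive,v0)
Op 7: gossip N1<->N2 -> N1.N0=(alive,v0) N1.N1=(alive,v0) N1.N2=(alive,v0) | N2.N0=(alive,v0) N2.N1=(alive,v0) N2.N2=(alive,v0)
Op 8: N2 marks N2=dead -> (dead,v1)
Op 9: N0 marks N0=alive -> (alive,v1)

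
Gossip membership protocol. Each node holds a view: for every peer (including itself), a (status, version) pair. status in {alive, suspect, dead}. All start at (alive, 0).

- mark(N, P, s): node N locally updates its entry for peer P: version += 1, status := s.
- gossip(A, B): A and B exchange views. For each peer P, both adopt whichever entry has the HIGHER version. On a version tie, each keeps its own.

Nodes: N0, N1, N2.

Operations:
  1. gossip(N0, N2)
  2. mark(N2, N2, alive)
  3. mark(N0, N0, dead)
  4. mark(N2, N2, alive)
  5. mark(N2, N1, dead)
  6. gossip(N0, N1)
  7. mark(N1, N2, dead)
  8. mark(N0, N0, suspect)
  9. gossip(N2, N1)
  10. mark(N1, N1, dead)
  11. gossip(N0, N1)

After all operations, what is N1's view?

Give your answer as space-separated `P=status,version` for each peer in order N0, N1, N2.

Op 1: gossip N0<->N2 -> N0.N0=(alive,v0) N0.N1=(alive,v0) N0.N2=(alive,v0) | N2.N0=(alive,v0) N2.N1=(alive,v0) N2.N2=(alive,v0)
Op 2: N2 marks N2=alive -> (alive,v1)
Op 3: N0 marks N0=dead -> (dead,v1)
Op 4: N2 marks N2=alive -> (alive,v2)
Op 5: N2 marks N1=dead -> (dead,v1)
Op 6: gossip N0<->N1 -> N0.N0=(dead,v1) N0.N1=(alive,v0) N0.N2=(alive,v0) | N1.N0=(dead,v1) N1.N1=(alive,v0) N1.N2=(alive,v0)
Op 7: N1 marks N2=dead -> (dead,v1)
Op 8: N0 marks N0=suspect -> (suspect,v2)
Op 9: gossip N2<->N1 -> N2.N0=(dead,v1) N2.N1=(dead,v1) N2.N2=(alive,v2) | N1.N0=(dead,v1) N1.N1=(dead,v1) N1.N2=(alive,v2)
Op 10: N1 marks N1=dead -> (dead,v2)
Op 11: gossip N0<->N1 -> N0.N0=(suspect,v2) N0.N1=(dead,v2) N0.N2=(alive,v2) | N1.N0=(suspect,v2) N1.N1=(dead,v2) N1.N2=(alive,v2)

Answer: N0=suspect,2 N1=dead,2 N2=alive,2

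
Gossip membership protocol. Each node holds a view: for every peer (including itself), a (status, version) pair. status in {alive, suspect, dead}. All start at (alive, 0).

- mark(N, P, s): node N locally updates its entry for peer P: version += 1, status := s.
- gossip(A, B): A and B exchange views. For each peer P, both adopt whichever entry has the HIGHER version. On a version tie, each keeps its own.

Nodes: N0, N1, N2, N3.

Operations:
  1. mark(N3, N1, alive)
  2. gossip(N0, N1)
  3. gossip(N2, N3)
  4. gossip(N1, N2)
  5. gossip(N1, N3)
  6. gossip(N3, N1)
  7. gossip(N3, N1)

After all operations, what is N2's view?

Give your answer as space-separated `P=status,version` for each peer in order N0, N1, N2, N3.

Op 1: N3 marks N1=alive -> (alive,v1)
Op 2: gossip N0<->N1 -> N0.N0=(alive,v0) N0.N1=(alive,v0) N0.N2=(alive,v0) N0.N3=(alive,v0) | N1.N0=(alive,v0) N1.N1=(alive,v0) N1.N2=(alive,v0) N1.N3=(alive,v0)
Op 3: gossip N2<->N3 -> N2.N0=(alive,v0) N2.N1=(alive,v1) N2.N2=(alive,v0) N2.N3=(alive,v0) | N3.N0=(alive,v0) N3.N1=(alive,v1) N3.N2=(alive,v0) N3.N3=(alive,v0)
Op 4: gossip N1<->N2 -> N1.N0=(alive,v0) N1.N1=(alive,v1) N1.N2=(alive,v0) N1.N3=(alive,v0) | N2.N0=(alive,v0) N2.N1=(alive,v1) N2.N2=(alive,v0) N2.N3=(alive,v0)
Op 5: gossip N1<->N3 -> N1.N0=(alive,v0) N1.N1=(alive,v1) N1.N2=(alive,v0) N1.N3=(alive,v0) | N3.N0=(alive,v0) N3.N1=(alive,v1) N3.N2=(alive,v0) N3.N3=(alive,v0)
Op 6: gossip N3<->N1 -> N3.N0=(alive,v0) N3.N1=(alive,v1) N3.N2=(alive,v0) N3.N3=(alive,v0) | N1.N0=(alive,v0) N1.N1=(alive,v1) N1.N2=(alive,v0) N1.N3=(alive,v0)
Op 7: gossip N3<->N1 -> N3.N0=(alive,v0) N3.N1=(alive,v1) N3.N2=(alive,v0) N3.N3=(alive,v0) | N1.N0=(alive,v0) N1.N1=(alive,v1) N1.N2=(alive,v0) N1.N3=(alive,v0)

Answer: N0=alive,0 N1=alive,1 N2=alive,0 N3=alive,0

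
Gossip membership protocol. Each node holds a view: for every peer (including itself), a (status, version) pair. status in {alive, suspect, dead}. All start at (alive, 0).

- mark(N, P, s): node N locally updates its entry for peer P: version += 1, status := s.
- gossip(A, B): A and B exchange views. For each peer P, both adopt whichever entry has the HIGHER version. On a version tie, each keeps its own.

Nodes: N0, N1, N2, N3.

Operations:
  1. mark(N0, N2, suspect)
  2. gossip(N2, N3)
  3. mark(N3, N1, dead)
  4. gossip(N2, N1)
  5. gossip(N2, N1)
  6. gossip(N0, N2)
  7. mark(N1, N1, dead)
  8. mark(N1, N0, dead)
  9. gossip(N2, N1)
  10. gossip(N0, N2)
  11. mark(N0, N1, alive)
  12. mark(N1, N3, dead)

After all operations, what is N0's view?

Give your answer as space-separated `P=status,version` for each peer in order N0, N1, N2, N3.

Op 1: N0 marks N2=suspect -> (suspect,v1)
Op 2: gossip N2<->N3 -> N2.N0=(alive,v0) N2.N1=(alive,v0) N2.N2=(alive,v0) N2.N3=(alive,v0) | N3.N0=(alive,v0) N3.N1=(alive,v0) N3.N2=(alive,v0) N3.N3=(alive,v0)
Op 3: N3 marks N1=dead -> (dead,v1)
Op 4: gossip N2<->N1 -> N2.N0=(alive,v0) N2.N1=(alive,v0) N2.N2=(alive,v0) N2.N3=(alive,v0) | N1.N0=(alive,v0) N1.N1=(alive,v0) N1.N2=(alive,v0) N1.N3=(alive,v0)
Op 5: gossip N2<->N1 -> N2.N0=(alive,v0) N2.N1=(alive,v0) N2.N2=(alive,v0) N2.N3=(alive,v0) | N1.N0=(alive,v0) N1.N1=(alive,v0) N1.N2=(alive,v0) N1.N3=(alive,v0)
Op 6: gossip N0<->N2 -> N0.N0=(alive,v0) N0.N1=(alive,v0) N0.N2=(suspect,v1) N0.N3=(alive,v0) | N2.N0=(alive,v0) N2.N1=(alive,v0) N2.N2=(suspect,v1) N2.N3=(alive,v0)
Op 7: N1 marks N1=dead -> (dead,v1)
Op 8: N1 marks N0=dead -> (dead,v1)
Op 9: gossip N2<->N1 -> N2.N0=(dead,v1) N2.N1=(dead,v1) N2.N2=(suspect,v1) N2.N3=(alive,v0) | N1.N0=(dead,v1) N1.N1=(dead,v1) N1.N2=(suspect,v1) N1.N3=(alive,v0)
Op 10: gossip N0<->N2 -> N0.N0=(dead,v1) N0.N1=(dead,v1) N0.N2=(suspect,v1) N0.N3=(alive,v0) | N2.N0=(dead,v1) N2.N1=(dead,v1) N2.N2=(suspect,v1) N2.N3=(alive,v0)
Op 11: N0 marks N1=alive -> (alive,v2)
Op 12: N1 marks N3=dead -> (dead,v1)

Answer: N0=dead,1 N1=alive,2 N2=suspect,1 N3=alive,0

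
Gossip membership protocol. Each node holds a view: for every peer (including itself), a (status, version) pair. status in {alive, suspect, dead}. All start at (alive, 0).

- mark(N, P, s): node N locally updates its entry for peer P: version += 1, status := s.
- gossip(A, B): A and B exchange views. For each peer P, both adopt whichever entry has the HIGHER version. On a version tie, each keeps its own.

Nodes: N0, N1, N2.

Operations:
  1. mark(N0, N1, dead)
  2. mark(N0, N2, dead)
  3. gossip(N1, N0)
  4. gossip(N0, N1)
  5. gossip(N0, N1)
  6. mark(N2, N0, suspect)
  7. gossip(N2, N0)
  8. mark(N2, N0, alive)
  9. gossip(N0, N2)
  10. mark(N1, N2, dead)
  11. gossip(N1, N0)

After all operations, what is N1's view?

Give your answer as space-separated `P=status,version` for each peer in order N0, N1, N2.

Op 1: N0 marks N1=dead -> (dead,v1)
Op 2: N0 marks N2=dead -> (dead,v1)
Op 3: gossip N1<->N0 -> N1.N0=(alive,v0) N1.N1=(dead,v1) N1.N2=(dead,v1) | N0.N0=(alive,v0) N0.N1=(dead,v1) N0.N2=(dead,v1)
Op 4: gossip N0<->N1 -> N0.N0=(alive,v0) N0.N1=(dead,v1) N0.N2=(dead,v1) | N1.N0=(alive,v0) N1.N1=(dead,v1) N1.N2=(dead,v1)
Op 5: gossip N0<->N1 -> N0.N0=(alive,v0) N0.N1=(dead,v1) N0.N2=(dead,v1) | N1.N0=(alive,v0) N1.N1=(dead,v1) N1.N2=(dead,v1)
Op 6: N2 marks N0=suspect -> (suspect,v1)
Op 7: gossip N2<->N0 -> N2.N0=(suspect,v1) N2.N1=(dead,v1) N2.N2=(dead,v1) | N0.N0=(suspect,v1) N0.N1=(dead,v1) N0.N2=(dead,v1)
Op 8: N2 marks N0=alive -> (alive,v2)
Op 9: gossip N0<->N2 -> N0.N0=(alive,v2) N0.N1=(dead,v1) N0.N2=(dead,v1) | N2.N0=(alive,v2) N2.N1=(dead,v1) N2.N2=(dead,v1)
Op 10: N1 marks N2=dead -> (dead,v2)
Op 11: gossip N1<->N0 -> N1.N0=(alive,v2) N1.N1=(dead,v1) N1.N2=(dead,v2) | N0.N0=(alive,v2) N0.N1=(dead,v1) N0.N2=(dead,v2)

Answer: N0=alive,2 N1=dead,1 N2=dead,2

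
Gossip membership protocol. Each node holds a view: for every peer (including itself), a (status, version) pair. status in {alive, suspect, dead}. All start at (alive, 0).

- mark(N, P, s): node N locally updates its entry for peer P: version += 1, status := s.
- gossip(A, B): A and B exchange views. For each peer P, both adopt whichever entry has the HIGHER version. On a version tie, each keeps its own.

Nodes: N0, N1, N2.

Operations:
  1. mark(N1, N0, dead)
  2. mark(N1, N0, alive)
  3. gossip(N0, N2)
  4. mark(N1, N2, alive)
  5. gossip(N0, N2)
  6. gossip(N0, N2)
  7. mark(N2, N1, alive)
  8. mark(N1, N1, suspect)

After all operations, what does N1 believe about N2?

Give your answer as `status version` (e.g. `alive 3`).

Answer: alive 1

Derivation:
Op 1: N1 marks N0=dead -> (dead,v1)
Op 2: N1 marks N0=alive -> (alive,v2)
Op 3: gossip N0<->N2 -> N0.N0=(alive,v0) N0.N1=(alive,v0) N0.N2=(alive,v0) | N2.N0=(alive,v0) N2.N1=(alive,v0) N2.N2=(alive,v0)
Op 4: N1 marks N2=alive -> (alive,v1)
Op 5: gossip N0<->N2 -> N0.N0=(alive,v0) N0.N1=(alive,v0) N0.N2=(alive,v0) | N2.N0=(alive,v0) N2.N1=(alive,v0) N2.N2=(alive,v0)
Op 6: gossip N0<->N2 -> N0.N0=(alive,v0) N0.N1=(alive,v0) N0.N2=(alive,v0) | N2.N0=(alive,v0) N2.N1=(alive,v0) N2.N2=(alive,v0)
Op 7: N2 marks N1=alive -> (alive,v1)
Op 8: N1 marks N1=suspect -> (suspect,v1)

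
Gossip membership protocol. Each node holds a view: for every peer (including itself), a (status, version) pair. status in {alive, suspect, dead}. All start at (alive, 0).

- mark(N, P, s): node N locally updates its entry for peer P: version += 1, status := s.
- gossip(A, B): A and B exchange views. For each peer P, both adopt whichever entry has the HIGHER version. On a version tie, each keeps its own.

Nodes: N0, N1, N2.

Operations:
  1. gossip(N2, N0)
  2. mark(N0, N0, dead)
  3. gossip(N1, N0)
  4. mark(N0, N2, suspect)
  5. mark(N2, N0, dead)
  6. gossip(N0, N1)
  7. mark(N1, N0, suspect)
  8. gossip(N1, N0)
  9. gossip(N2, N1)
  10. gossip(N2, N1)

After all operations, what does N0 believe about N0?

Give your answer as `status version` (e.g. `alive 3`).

Op 1: gossip N2<->N0 -> N2.N0=(alive,v0) N2.N1=(alive,v0) N2.N2=(alive,v0) | N0.N0=(alive,v0) N0.N1=(alive,v0) N0.N2=(alive,v0)
Op 2: N0 marks N0=dead -> (dead,v1)
Op 3: gossip N1<->N0 -> N1.N0=(dead,v1) N1.N1=(alive,v0) N1.N2=(alive,v0) | N0.N0=(dead,v1) N0.N1=(alive,v0) N0.N2=(alive,v0)
Op 4: N0 marks N2=suspect -> (suspect,v1)
Op 5: N2 marks N0=dead -> (dead,v1)
Op 6: gossip N0<->N1 -> N0.N0=(dead,v1) N0.N1=(alive,v0) N0.N2=(suspect,v1) | N1.N0=(dead,v1) N1.N1=(alive,v0) N1.N2=(suspect,v1)
Op 7: N1 marks N0=suspect -> (suspect,v2)
Op 8: gossip N1<->N0 -> N1.N0=(suspect,v2) N1.N1=(alive,v0) N1.N2=(suspect,v1) | N0.N0=(suspect,v2) N0.N1=(alive,v0) N0.N2=(suspect,v1)
Op 9: gossip N2<->N1 -> N2.N0=(suspect,v2) N2.N1=(alive,v0) N2.N2=(suspect,v1) | N1.N0=(suspect,v2) N1.N1=(alive,v0) N1.N2=(suspect,v1)
Op 10: gossip N2<->N1 -> N2.N0=(suspect,v2) N2.N1=(alive,v0) N2.N2=(suspect,v1) | N1.N0=(suspect,v2) N1.N1=(alive,v0) N1.N2=(suspect,v1)

Answer: suspect 2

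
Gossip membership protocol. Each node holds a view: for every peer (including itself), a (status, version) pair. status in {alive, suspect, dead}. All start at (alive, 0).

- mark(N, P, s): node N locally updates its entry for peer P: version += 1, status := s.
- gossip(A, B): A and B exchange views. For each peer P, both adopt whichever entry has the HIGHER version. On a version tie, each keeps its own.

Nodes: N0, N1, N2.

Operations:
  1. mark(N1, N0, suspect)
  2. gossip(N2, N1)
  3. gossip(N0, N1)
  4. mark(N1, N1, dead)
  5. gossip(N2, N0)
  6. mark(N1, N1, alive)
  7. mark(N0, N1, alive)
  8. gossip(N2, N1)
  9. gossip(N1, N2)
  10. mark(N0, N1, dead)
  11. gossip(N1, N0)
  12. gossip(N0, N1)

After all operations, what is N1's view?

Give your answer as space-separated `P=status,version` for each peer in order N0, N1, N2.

Op 1: N1 marks N0=suspect -> (suspect,v1)
Op 2: gossip N2<->N1 -> N2.N0=(suspect,v1) N2.N1=(alive,v0) N2.N2=(alive,v0) | N1.N0=(suspect,v1) N1.N1=(alive,v0) N1.N2=(alive,v0)
Op 3: gossip N0<->N1 -> N0.N0=(suspect,v1) N0.N1=(alive,v0) N0.N2=(alive,v0) | N1.N0=(suspect,v1) N1.N1=(alive,v0) N1.N2=(alive,v0)
Op 4: N1 marks N1=dead -> (dead,v1)
Op 5: gossip N2<->N0 -> N2.N0=(suspect,v1) N2.N1=(alive,v0) N2.N2=(alive,v0) | N0.N0=(suspect,v1) N0.N1=(alive,v0) N0.N2=(alive,v0)
Op 6: N1 marks N1=alive -> (alive,v2)
Op 7: N0 marks N1=alive -> (alive,v1)
Op 8: gossip N2<->N1 -> N2.N0=(suspect,v1) N2.N1=(alive,v2) N2.N2=(alive,v0) | N1.N0=(suspect,v1) N1.N1=(alive,v2) N1.N2=(alive,v0)
Op 9: gossip N1<->N2 -> N1.N0=(suspect,v1) N1.N1=(alive,v2) N1.N2=(alive,v0) | N2.N0=(suspect,v1) N2.N1=(alive,v2) N2.N2=(alive,v0)
Op 10: N0 marks N1=dead -> (dead,v2)
Op 11: gossip N1<->N0 -> N1.N0=(suspect,v1) N1.N1=(alive,v2) N1.N2=(alive,v0) | N0.N0=(suspect,v1) N0.N1=(dead,v2) N0.N2=(alive,v0)
Op 12: gossip N0<->N1 -> N0.N0=(suspect,v1) N0.N1=(dead,v2) N0.N2=(alive,v0) | N1.N0=(suspect,v1) N1.N1=(alive,v2) N1.N2=(alive,v0)

Answer: N0=suspect,1 N1=alive,2 N2=alive,0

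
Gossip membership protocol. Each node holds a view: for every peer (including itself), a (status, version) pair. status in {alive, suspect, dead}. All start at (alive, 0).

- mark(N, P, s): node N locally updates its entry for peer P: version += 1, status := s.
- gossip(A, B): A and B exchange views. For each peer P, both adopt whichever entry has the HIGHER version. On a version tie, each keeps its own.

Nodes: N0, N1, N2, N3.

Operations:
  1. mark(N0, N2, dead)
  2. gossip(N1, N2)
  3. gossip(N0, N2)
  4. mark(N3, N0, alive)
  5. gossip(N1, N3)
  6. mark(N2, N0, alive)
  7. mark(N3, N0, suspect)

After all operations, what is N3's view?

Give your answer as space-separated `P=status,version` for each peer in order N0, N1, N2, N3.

Answer: N0=suspect,2 N1=alive,0 N2=alive,0 N3=alive,0

Derivation:
Op 1: N0 marks N2=dead -> (dead,v1)
Op 2: gossip N1<->N2 -> N1.N0=(alive,v0) N1.N1=(alive,v0) N1.N2=(alive,v0) N1.N3=(alive,v0) | N2.N0=(alive,v0) N2.N1=(alive,v0) N2.N2=(alive,v0) N2.N3=(alive,v0)
Op 3: gossip N0<->N2 -> N0.N0=(alive,v0) N0.N1=(alive,v0) N0.N2=(dead,v1) N0.N3=(alive,v0) | N2.N0=(alive,v0) N2.N1=(alive,v0) N2.N2=(dead,v1) N2.N3=(alive,v0)
Op 4: N3 marks N0=alive -> (alive,v1)
Op 5: gossip N1<->N3 -> N1.N0=(alive,v1) N1.N1=(alive,v0) N1.N2=(alive,v0) N1.N3=(alive,v0) | N3.N0=(alive,v1) N3.N1=(alive,v0) N3.N2=(alive,v0) N3.N3=(alive,v0)
Op 6: N2 marks N0=alive -> (alive,v1)
Op 7: N3 marks N0=suspect -> (suspect,v2)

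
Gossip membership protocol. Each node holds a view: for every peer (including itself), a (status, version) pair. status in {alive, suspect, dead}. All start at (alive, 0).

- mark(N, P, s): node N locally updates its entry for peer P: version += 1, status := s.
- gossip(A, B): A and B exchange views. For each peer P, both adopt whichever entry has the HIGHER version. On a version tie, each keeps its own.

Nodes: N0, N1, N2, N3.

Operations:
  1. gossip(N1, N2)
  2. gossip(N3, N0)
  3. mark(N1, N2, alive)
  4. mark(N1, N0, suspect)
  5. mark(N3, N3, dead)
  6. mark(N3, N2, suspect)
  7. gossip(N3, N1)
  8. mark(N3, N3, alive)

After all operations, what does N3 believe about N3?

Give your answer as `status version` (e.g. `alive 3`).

Answer: alive 2

Derivation:
Op 1: gossip N1<->N2 -> N1.N0=(alive,v0) N1.N1=(alive,v0) N1.N2=(alive,v0) N1.N3=(alive,v0) | N2.N0=(alive,v0) N2.N1=(alive,v0) N2.N2=(alive,v0) N2.N3=(alive,v0)
Op 2: gossip N3<->N0 -> N3.N0=(alive,v0) N3.N1=(alive,v0) N3.N2=(alive,v0) N3.N3=(alive,v0) | N0.N0=(alive,v0) N0.N1=(alive,v0) N0.N2=(alive,v0) N0.N3=(alive,v0)
Op 3: N1 marks N2=alive -> (alive,v1)
Op 4: N1 marks N0=suspect -> (suspect,v1)
Op 5: N3 marks N3=dead -> (dead,v1)
Op 6: N3 marks N2=suspect -> (suspect,v1)
Op 7: gossip N3<->N1 -> N3.N0=(suspect,v1) N3.N1=(alive,v0) N3.N2=(suspect,v1) N3.N3=(dead,v1) | N1.N0=(suspect,v1) N1.N1=(alive,v0) N1.N2=(alive,v1) N1.N3=(dead,v1)
Op 8: N3 marks N3=alive -> (alive,v2)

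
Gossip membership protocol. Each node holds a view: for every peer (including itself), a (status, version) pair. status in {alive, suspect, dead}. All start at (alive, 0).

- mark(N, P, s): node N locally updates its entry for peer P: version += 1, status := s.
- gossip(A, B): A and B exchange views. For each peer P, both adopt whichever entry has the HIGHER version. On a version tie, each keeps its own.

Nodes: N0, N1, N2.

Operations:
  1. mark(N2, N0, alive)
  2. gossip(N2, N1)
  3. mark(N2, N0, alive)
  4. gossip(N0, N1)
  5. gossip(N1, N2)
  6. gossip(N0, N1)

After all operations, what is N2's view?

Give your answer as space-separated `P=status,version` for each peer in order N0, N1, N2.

Answer: N0=alive,2 N1=alive,0 N2=alive,0

Derivation:
Op 1: N2 marks N0=alive -> (alive,v1)
Op 2: gossip N2<->N1 -> N2.N0=(alive,v1) N2.N1=(alive,v0) N2.N2=(alive,v0) | N1.N0=(alive,v1) N1.N1=(alive,v0) N1.N2=(alive,v0)
Op 3: N2 marks N0=alive -> (alive,v2)
Op 4: gossip N0<->N1 -> N0.N0=(alive,v1) N0.N1=(alive,v0) N0.N2=(alive,v0) | N1.N0=(alive,v1) N1.N1=(alive,v0) N1.N2=(alive,v0)
Op 5: gossip N1<->N2 -> N1.N0=(alive,v2) N1.N1=(alive,v0) N1.N2=(alive,v0) | N2.N0=(alive,v2) N2.N1=(alive,v0) N2.N2=(alive,v0)
Op 6: gossip N0<->N1 -> N0.N0=(alive,v2) N0.N1=(alive,v0) N0.N2=(alive,v0) | N1.N0=(alive,v2) N1.N1=(alive,v0) N1.N2=(alive,v0)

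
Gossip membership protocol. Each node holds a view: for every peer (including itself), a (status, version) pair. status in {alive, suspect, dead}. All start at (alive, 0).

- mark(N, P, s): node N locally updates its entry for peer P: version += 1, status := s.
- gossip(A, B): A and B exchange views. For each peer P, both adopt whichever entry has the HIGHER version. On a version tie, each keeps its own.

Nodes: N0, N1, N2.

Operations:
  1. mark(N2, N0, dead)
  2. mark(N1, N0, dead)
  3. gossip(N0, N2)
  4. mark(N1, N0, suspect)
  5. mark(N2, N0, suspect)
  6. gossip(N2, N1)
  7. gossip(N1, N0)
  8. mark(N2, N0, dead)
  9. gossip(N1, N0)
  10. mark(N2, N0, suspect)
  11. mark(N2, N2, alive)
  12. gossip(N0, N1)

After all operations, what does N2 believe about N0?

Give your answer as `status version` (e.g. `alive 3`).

Op 1: N2 marks N0=dead -> (dead,v1)
Op 2: N1 marks N0=dead -> (dead,v1)
Op 3: gossip N0<->N2 -> N0.N0=(dead,v1) N0.N1=(alive,v0) N0.N2=(alive,v0) | N2.N0=(dead,v1) N2.N1=(alive,v0) N2.N2=(alive,v0)
Op 4: N1 marks N0=suspect -> (suspect,v2)
Op 5: N2 marks N0=suspect -> (suspect,v2)
Op 6: gossip N2<->N1 -> N2.N0=(suspect,v2) N2.N1=(alive,v0) N2.N2=(alive,v0) | N1.N0=(suspect,v2) N1.N1=(alive,v0) N1.N2=(alive,v0)
Op 7: gossip N1<->N0 -> N1.N0=(suspect,v2) N1.N1=(alive,v0) N1.N2=(alive,v0) | N0.N0=(suspect,v2) N0.N1=(alive,v0) N0.N2=(alive,v0)
Op 8: N2 marks N0=dead -> (dead,v3)
Op 9: gossip N1<->N0 -> N1.N0=(suspect,v2) N1.N1=(alive,v0) N1.N2=(alive,v0) | N0.N0=(suspect,v2) N0.N1=(alive,v0) N0.N2=(alive,v0)
Op 10: N2 marks N0=suspect -> (suspect,v4)
Op 11: N2 marks N2=alive -> (alive,v1)
Op 12: gossip N0<->N1 -> N0.N0=(suspect,v2) N0.N1=(alive,v0) N0.N2=(alive,v0) | N1.N0=(suspect,v2) N1.N1=(alive,v0) N1.N2=(alive,v0)

Answer: suspect 4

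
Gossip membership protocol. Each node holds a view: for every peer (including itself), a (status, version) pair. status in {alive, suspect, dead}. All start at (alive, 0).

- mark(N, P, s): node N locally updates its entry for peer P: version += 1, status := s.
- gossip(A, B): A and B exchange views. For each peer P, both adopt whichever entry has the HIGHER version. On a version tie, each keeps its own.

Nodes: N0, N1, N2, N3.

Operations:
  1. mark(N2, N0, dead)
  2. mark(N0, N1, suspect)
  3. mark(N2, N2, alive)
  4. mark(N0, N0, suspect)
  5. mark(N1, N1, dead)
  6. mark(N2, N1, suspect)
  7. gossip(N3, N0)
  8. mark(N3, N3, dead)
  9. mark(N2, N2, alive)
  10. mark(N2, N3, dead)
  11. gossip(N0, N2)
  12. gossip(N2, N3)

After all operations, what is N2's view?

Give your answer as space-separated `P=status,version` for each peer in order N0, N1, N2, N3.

Answer: N0=dead,1 N1=suspect,1 N2=alive,2 N3=dead,1

Derivation:
Op 1: N2 marks N0=dead -> (dead,v1)
Op 2: N0 marks N1=suspect -> (suspect,v1)
Op 3: N2 marks N2=alive -> (alive,v1)
Op 4: N0 marks N0=suspect -> (suspect,v1)
Op 5: N1 marks N1=dead -> (dead,v1)
Op 6: N2 marks N1=suspect -> (suspect,v1)
Op 7: gossip N3<->N0 -> N3.N0=(suspect,v1) N3.N1=(suspect,v1) N3.N2=(alive,v0) N3.N3=(alive,v0) | N0.N0=(suspect,v1) N0.N1=(suspect,v1) N0.N2=(alive,v0) N0.N3=(alive,v0)
Op 8: N3 marks N3=dead -> (dead,v1)
Op 9: N2 marks N2=alive -> (alive,v2)
Op 10: N2 marks N3=dead -> (dead,v1)
Op 11: gossip N0<->N2 -> N0.N0=(suspect,v1) N0.N1=(suspect,v1) N0.N2=(alive,v2) N0.N3=(dead,v1) | N2.N0=(dead,v1) N2.N1=(suspect,v1) N2.N2=(alive,v2) N2.N3=(dead,v1)
Op 12: gossip N2<->N3 -> N2.N0=(dead,v1) N2.N1=(suspect,v1) N2.N2=(alive,v2) N2.N3=(dead,v1) | N3.N0=(suspect,v1) N3.N1=(suspect,v1) N3.N2=(alive,v2) N3.N3=(dead,v1)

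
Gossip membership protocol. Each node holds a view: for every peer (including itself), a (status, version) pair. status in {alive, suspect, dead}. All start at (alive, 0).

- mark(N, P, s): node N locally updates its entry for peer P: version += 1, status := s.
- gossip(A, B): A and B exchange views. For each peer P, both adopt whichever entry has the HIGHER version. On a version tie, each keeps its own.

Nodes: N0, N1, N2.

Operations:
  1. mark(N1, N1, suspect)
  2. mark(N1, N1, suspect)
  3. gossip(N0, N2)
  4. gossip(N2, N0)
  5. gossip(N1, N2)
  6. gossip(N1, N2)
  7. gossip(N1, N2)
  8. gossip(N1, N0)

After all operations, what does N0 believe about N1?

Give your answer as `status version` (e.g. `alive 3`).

Op 1: N1 marks N1=suspect -> (suspect,v1)
Op 2: N1 marks N1=suspect -> (suspect,v2)
Op 3: gossip N0<->N2 -> N0.N0=(alive,v0) N0.N1=(alive,v0) N0.N2=(alive,v0) | N2.N0=(alive,v0) N2.N1=(alive,v0) N2.N2=(alive,v0)
Op 4: gossip N2<->N0 -> N2.N0=(alive,v0) N2.N1=(alive,v0) N2.N2=(alive,v0) | N0.N0=(alive,v0) N0.N1=(alive,v0) N0.N2=(alive,v0)
Op 5: gossip N1<->N2 -> N1.N0=(alive,v0) N1.N1=(suspect,v2) N1.N2=(alive,v0) | N2.N0=(alive,v0) N2.N1=(suspect,v2) N2.N2=(alive,v0)
Op 6: gossip N1<->N2 -> N1.N0=(alive,v0) N1.N1=(suspect,v2) N1.N2=(alive,v0) | N2.N0=(alive,v0) N2.N1=(suspect,v2) N2.N2=(alive,v0)
Op 7: gossip N1<->N2 -> N1.N0=(alive,v0) N1.N1=(suspect,v2) N1.N2=(alive,v0) | N2.N0=(alive,v0) N2.N1=(suspect,v2) N2.N2=(alive,v0)
Op 8: gossip N1<->N0 -> N1.N0=(alive,v0) N1.N1=(suspect,v2) N1.N2=(alive,v0) | N0.N0=(alive,v0) N0.N1=(suspect,v2) N0.N2=(alive,v0)

Answer: suspect 2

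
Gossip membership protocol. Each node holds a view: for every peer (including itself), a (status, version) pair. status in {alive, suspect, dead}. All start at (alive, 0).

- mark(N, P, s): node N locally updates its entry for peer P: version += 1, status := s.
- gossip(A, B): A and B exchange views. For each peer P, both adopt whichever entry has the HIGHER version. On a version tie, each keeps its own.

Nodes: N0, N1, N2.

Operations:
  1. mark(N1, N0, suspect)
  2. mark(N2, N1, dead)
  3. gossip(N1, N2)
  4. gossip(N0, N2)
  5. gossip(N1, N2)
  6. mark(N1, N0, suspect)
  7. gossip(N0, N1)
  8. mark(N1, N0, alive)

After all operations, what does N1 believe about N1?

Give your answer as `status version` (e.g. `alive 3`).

Op 1: N1 marks N0=suspect -> (suspect,v1)
Op 2: N2 marks N1=dead -> (dead,v1)
Op 3: gossip N1<->N2 -> N1.N0=(suspect,v1) N1.N1=(dead,v1) N1.N2=(alive,v0) | N2.N0=(suspect,v1) N2.N1=(dead,v1) N2.N2=(alive,v0)
Op 4: gossip N0<->N2 -> N0.N0=(suspect,v1) N0.N1=(dead,v1) N0.N2=(alive,v0) | N2.N0=(suspect,v1) N2.N1=(dead,v1) N2.N2=(alive,v0)
Op 5: gossip N1<->N2 -> N1.N0=(suspect,v1) N1.N1=(dead,v1) N1.N2=(alive,v0) | N2.N0=(suspect,v1) N2.N1=(dead,v1) N2.N2=(alive,v0)
Op 6: N1 marks N0=suspect -> (suspect,v2)
Op 7: gossip N0<->N1 -> N0.N0=(suspect,v2) N0.N1=(dead,v1) N0.N2=(alive,v0) | N1.N0=(suspect,v2) N1.N1=(dead,v1) N1.N2=(alive,v0)
Op 8: N1 marks N0=alive -> (alive,v3)

Answer: dead 1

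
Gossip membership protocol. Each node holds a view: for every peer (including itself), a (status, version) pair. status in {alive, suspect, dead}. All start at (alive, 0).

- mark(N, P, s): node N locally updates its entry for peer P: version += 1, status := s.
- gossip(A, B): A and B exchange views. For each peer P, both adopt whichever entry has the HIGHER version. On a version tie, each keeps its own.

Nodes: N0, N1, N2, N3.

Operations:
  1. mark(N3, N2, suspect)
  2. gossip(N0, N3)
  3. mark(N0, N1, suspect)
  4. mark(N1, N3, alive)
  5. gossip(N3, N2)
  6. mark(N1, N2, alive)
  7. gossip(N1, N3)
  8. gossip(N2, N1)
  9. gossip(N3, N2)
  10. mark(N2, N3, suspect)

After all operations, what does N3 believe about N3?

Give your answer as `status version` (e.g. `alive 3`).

Op 1: N3 marks N2=suspect -> (suspect,v1)
Op 2: gossip N0<->N3 -> N0.N0=(alive,v0) N0.N1=(alive,v0) N0.N2=(suspect,v1) N0.N3=(alive,v0) | N3.N0=(alive,v0) N3.N1=(alive,v0) N3.N2=(suspect,v1) N3.N3=(alive,v0)
Op 3: N0 marks N1=suspect -> (suspect,v1)
Op 4: N1 marks N3=alive -> (alive,v1)
Op 5: gossip N3<->N2 -> N3.N0=(alive,v0) N3.N1=(alive,v0) N3.N2=(suspect,v1) N3.N3=(alive,v0) | N2.N0=(alive,v0) N2.N1=(alive,v0) N2.N2=(suspect,v1) N2.N3=(alive,v0)
Op 6: N1 marks N2=alive -> (alive,v1)
Op 7: gossip N1<->N3 -> N1.N0=(alive,v0) N1.N1=(alive,v0) N1.N2=(alive,v1) N1.N3=(alive,v1) | N3.N0=(alive,v0) N3.N1=(alive,v0) N3.N2=(suspect,v1) N3.N3=(alive,v1)
Op 8: gossip N2<->N1 -> N2.N0=(alive,v0) N2.N1=(alive,v0) N2.N2=(suspect,v1) N2.N3=(alive,v1) | N1.N0=(alive,v0) N1.N1=(alive,v0) N1.N2=(alive,v1) N1.N3=(alive,v1)
Op 9: gossip N3<->N2 -> N3.N0=(alive,v0) N3.N1=(alive,v0) N3.N2=(suspect,v1) N3.N3=(alive,v1) | N2.N0=(alive,v0) N2.N1=(alive,v0) N2.N2=(suspect,v1) N2.N3=(alive,v1)
Op 10: N2 marks N3=suspect -> (suspect,v2)

Answer: alive 1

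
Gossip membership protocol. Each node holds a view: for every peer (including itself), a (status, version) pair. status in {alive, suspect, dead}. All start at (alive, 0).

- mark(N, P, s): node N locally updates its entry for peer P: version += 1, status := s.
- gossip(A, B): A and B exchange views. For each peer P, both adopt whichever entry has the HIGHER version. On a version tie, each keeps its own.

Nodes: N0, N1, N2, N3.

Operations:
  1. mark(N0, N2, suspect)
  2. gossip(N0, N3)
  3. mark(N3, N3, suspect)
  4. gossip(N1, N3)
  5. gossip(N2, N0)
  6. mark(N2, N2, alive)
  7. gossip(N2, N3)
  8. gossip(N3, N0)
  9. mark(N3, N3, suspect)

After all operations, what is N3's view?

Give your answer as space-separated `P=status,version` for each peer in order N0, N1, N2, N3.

Op 1: N0 marks N2=suspect -> (suspect,v1)
Op 2: gossip N0<->N3 -> N0.N0=(alive,v0) N0.N1=(alive,v0) N0.N2=(suspect,v1) N0.N3=(alive,v0) | N3.N0=(alive,v0) N3.N1=(alive,v0) N3.N2=(suspect,v1) N3.N3=(alive,v0)
Op 3: N3 marks N3=suspect -> (suspect,v1)
Op 4: gossip N1<->N3 -> N1.N0=(alive,v0) N1.N1=(alive,v0) N1.N2=(suspect,v1) N1.N3=(suspect,v1) | N3.N0=(alive,v0) N3.N1=(alive,v0) N3.N2=(suspect,v1) N3.N3=(suspect,v1)
Op 5: gossip N2<->N0 -> N2.N0=(alive,v0) N2.N1=(alive,v0) N2.N2=(suspect,v1) N2.N3=(alive,v0) | N0.N0=(alive,v0) N0.N1=(alive,v0) N0.N2=(suspect,v1) N0.N3=(alive,v0)
Op 6: N2 marks N2=alive -> (alive,v2)
Op 7: gossip N2<->N3 -> N2.N0=(alive,v0) N2.N1=(alive,v0) N2.N2=(alive,v2) N2.N3=(suspect,v1) | N3.N0=(alive,v0) N3.N1=(alive,v0) N3.N2=(alive,v2) N3.N3=(suspect,v1)
Op 8: gossip N3<->N0 -> N3.N0=(alive,v0) N3.N1=(alive,v0) N3.N2=(alive,v2) N3.N3=(suspect,v1) | N0.N0=(alive,v0) N0.N1=(alive,v0) N0.N2=(alive,v2) N0.N3=(suspect,v1)
Op 9: N3 marks N3=suspect -> (suspect,v2)

Answer: N0=alive,0 N1=alive,0 N2=alive,2 N3=suspect,2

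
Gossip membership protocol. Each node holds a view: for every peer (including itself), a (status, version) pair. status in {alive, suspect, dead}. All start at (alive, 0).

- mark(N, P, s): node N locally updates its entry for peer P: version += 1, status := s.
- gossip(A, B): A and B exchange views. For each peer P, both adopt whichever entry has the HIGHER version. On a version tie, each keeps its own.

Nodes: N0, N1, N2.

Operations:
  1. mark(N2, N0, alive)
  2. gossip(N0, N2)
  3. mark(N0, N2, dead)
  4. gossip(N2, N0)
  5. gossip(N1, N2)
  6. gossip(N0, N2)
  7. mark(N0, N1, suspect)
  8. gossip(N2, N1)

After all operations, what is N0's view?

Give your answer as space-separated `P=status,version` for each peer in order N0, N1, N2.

Op 1: N2 marks N0=alive -> (alive,v1)
Op 2: gossip N0<->N2 -> N0.N0=(alive,v1) N0.N1=(alive,v0) N0.N2=(alive,v0) | N2.N0=(alive,v1) N2.N1=(alive,v0) N2.N2=(alive,v0)
Op 3: N0 marks N2=dead -> (dead,v1)
Op 4: gossip N2<->N0 -> N2.N0=(alive,v1) N2.N1=(alive,v0) N2.N2=(dead,v1) | N0.N0=(alive,v1) N0.N1=(alive,v0) N0.N2=(dead,v1)
Op 5: gossip N1<->N2 -> N1.N0=(alive,v1) N1.N1=(alive,v0) N1.N2=(dead,v1) | N2.N0=(alive,v1) N2.N1=(alive,v0) N2.N2=(dead,v1)
Op 6: gossip N0<->N2 -> N0.N0=(alive,v1) N0.N1=(alive,v0) N0.N2=(dead,v1) | N2.N0=(alive,v1) N2.N1=(alive,v0) N2.N2=(dead,v1)
Op 7: N0 marks N1=suspect -> (suspect,v1)
Op 8: gossip N2<->N1 -> N2.N0=(alive,v1) N2.N1=(alive,v0) N2.N2=(dead,v1) | N1.N0=(alive,v1) N1.N1=(alive,v0) N1.N2=(dead,v1)

Answer: N0=alive,1 N1=suspect,1 N2=dead,1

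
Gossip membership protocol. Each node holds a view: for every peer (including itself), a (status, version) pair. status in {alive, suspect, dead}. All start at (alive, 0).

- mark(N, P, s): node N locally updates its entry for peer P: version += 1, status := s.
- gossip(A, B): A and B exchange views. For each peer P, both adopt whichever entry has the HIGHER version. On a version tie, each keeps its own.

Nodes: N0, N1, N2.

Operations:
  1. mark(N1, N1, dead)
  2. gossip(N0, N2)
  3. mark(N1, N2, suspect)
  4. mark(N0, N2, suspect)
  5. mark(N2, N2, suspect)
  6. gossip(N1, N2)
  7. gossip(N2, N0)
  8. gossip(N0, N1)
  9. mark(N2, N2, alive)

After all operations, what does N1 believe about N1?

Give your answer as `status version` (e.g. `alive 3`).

Op 1: N1 marks N1=dead -> (dead,v1)
Op 2: gossip N0<->N2 -> N0.N0=(alive,v0) N0.N1=(alive,v0) N0.N2=(alive,v0) | N2.N0=(alive,v0) N2.N1=(alive,v0) N2.N2=(alive,v0)
Op 3: N1 marks N2=suspect -> (suspect,v1)
Op 4: N0 marks N2=suspect -> (suspect,v1)
Op 5: N2 marks N2=suspect -> (suspect,v1)
Op 6: gossip N1<->N2 -> N1.N0=(alive,v0) N1.N1=(dead,v1) N1.N2=(suspect,v1) | N2.N0=(alive,v0) N2.N1=(dead,v1) N2.N2=(suspect,v1)
Op 7: gossip N2<->N0 -> N2.N0=(alive,v0) N2.N1=(dead,v1) N2.N2=(suspect,v1) | N0.N0=(alive,v0) N0.N1=(dead,v1) N0.N2=(suspect,v1)
Op 8: gossip N0<->N1 -> N0.N0=(alive,v0) N0.N1=(dead,v1) N0.N2=(suspect,v1) | N1.N0=(alive,v0) N1.N1=(dead,v1) N1.N2=(suspect,v1)
Op 9: N2 marks N2=alive -> (alive,v2)

Answer: dead 1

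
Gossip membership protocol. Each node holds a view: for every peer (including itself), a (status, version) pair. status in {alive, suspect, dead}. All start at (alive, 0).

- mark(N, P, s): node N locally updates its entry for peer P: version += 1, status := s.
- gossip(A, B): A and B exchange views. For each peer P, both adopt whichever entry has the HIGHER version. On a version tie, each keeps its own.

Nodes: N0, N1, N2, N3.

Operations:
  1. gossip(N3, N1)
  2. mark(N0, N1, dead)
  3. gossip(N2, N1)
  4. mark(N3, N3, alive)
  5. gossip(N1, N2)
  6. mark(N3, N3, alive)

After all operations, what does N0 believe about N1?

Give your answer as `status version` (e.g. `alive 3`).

Op 1: gossip N3<->N1 -> N3.N0=(alive,v0) N3.N1=(alive,v0) N3.N2=(alive,v0) N3.N3=(alive,v0) | N1.N0=(alive,v0) N1.N1=(alive,v0) N1.N2=(alive,v0) N1.N3=(alive,v0)
Op 2: N0 marks N1=dead -> (dead,v1)
Op 3: gossip N2<->N1 -> N2.N0=(alive,v0) N2.N1=(alive,v0) N2.N2=(alive,v0) N2.N3=(alive,v0) | N1.N0=(alive,v0) N1.N1=(alive,v0) N1.N2=(alive,v0) N1.N3=(alive,v0)
Op 4: N3 marks N3=alive -> (alive,v1)
Op 5: gossip N1<->N2 -> N1.N0=(alive,v0) N1.N1=(alive,v0) N1.N2=(alive,v0) N1.N3=(alive,v0) | N2.N0=(alive,v0) N2.N1=(alive,v0) N2.N2=(alive,v0) N2.N3=(alive,v0)
Op 6: N3 marks N3=alive -> (alive,v2)

Answer: dead 1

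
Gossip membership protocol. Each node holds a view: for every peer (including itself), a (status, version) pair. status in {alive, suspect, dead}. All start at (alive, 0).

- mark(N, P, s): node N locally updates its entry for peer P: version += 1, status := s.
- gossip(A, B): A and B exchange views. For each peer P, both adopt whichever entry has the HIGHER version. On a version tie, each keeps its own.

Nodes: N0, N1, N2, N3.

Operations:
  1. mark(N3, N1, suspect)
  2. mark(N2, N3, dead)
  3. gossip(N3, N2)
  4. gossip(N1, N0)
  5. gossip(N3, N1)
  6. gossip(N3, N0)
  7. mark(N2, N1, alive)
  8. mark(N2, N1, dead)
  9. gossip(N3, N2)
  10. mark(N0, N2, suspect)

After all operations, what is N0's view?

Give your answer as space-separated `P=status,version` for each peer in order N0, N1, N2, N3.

Op 1: N3 marks N1=suspect -> (suspect,v1)
Op 2: N2 marks N3=dead -> (dead,v1)
Op 3: gossip N3<->N2 -> N3.N0=(alive,v0) N3.N1=(suspect,v1) N3.N2=(alive,v0) N3.N3=(dead,v1) | N2.N0=(alive,v0) N2.N1=(suspect,v1) N2.N2=(alive,v0) N2.N3=(dead,v1)
Op 4: gossip N1<->N0 -> N1.N0=(alive,v0) N1.N1=(alive,v0) N1.N2=(alive,v0) N1.N3=(alive,v0) | N0.N0=(alive,v0) N0.N1=(alive,v0) N0.N2=(alive,v0) N0.N3=(alive,v0)
Op 5: gossip N3<->N1 -> N3.N0=(alive,v0) N3.N1=(suspect,v1) N3.N2=(alive,v0) N3.N3=(dead,v1) | N1.N0=(alive,v0) N1.N1=(suspect,v1) N1.N2=(alive,v0) N1.N3=(dead,v1)
Op 6: gossip N3<->N0 -> N3.N0=(alive,v0) N3.N1=(suspect,v1) N3.N2=(alive,v0) N3.N3=(dead,v1) | N0.N0=(alive,v0) N0.N1=(suspect,v1) N0.N2=(alive,v0) N0.N3=(dead,v1)
Op 7: N2 marks N1=alive -> (alive,v2)
Op 8: N2 marks N1=dead -> (dead,v3)
Op 9: gossip N3<->N2 -> N3.N0=(alive,v0) N3.N1=(dead,v3) N3.N2=(alive,v0) N3.N3=(dead,v1) | N2.N0=(alive,v0) N2.N1=(dead,v3) N2.N2=(alive,v0) N2.N3=(dead,v1)
Op 10: N0 marks N2=suspect -> (suspect,v1)

Answer: N0=alive,0 N1=suspect,1 N2=suspect,1 N3=dead,1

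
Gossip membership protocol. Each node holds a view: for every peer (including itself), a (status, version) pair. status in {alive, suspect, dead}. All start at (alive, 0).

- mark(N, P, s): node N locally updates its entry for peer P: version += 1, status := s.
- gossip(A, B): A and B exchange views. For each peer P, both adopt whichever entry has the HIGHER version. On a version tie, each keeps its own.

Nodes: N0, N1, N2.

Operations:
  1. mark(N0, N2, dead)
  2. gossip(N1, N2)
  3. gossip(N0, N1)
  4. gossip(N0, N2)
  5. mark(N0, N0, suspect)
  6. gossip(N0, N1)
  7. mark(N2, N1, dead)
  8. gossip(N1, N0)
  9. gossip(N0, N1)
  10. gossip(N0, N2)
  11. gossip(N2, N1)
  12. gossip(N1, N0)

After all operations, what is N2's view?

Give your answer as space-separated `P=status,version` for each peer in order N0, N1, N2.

Answer: N0=suspect,1 N1=dead,1 N2=dead,1

Derivation:
Op 1: N0 marks N2=dead -> (dead,v1)
Op 2: gossip N1<->N2 -> N1.N0=(alive,v0) N1.N1=(alive,v0) N1.N2=(alive,v0) | N2.N0=(alive,v0) N2.N1=(alive,v0) N2.N2=(alive,v0)
Op 3: gossip N0<->N1 -> N0.N0=(alive,v0) N0.N1=(alive,v0) N0.N2=(dead,v1) | N1.N0=(alive,v0) N1.N1=(alive,v0) N1.N2=(dead,v1)
Op 4: gossip N0<->N2 -> N0.N0=(alive,v0) N0.N1=(alive,v0) N0.N2=(dead,v1) | N2.N0=(alive,v0) N2.N1=(alive,v0) N2.N2=(dead,v1)
Op 5: N0 marks N0=suspect -> (suspect,v1)
Op 6: gossip N0<->N1 -> N0.N0=(suspect,v1) N0.N1=(alive,v0) N0.N2=(dead,v1) | N1.N0=(suspect,v1) N1.N1=(alive,v0) N1.N2=(dead,v1)
Op 7: N2 marks N1=dead -> (dead,v1)
Op 8: gossip N1<->N0 -> N1.N0=(suspect,v1) N1.N1=(alive,v0) N1.N2=(dead,v1) | N0.N0=(suspect,v1) N0.N1=(alive,v0) N0.N2=(dead,v1)
Op 9: gossip N0<->N1 -> N0.N0=(suspect,v1) N0.N1=(alive,v0) N0.N2=(dead,v1) | N1.N0=(suspect,v1) N1.N1=(alive,v0) N1.N2=(dead,v1)
Op 10: gossip N0<->N2 -> N0.N0=(suspect,v1) N0.N1=(dead,v1) N0.N2=(dead,v1) | N2.N0=(suspect,v1) N2.N1=(dead,v1) N2.N2=(dead,v1)
Op 11: gossip N2<->N1 -> N2.N0=(suspect,v1) N2.N1=(dead,v1) N2.N2=(dead,v1) | N1.N0=(suspect,v1) N1.N1=(dead,v1) N1.N2=(dead,v1)
Op 12: gossip N1<->N0 -> N1.N0=(suspect,v1) N1.N1=(dead,v1) N1.N2=(dead,v1) | N0.N0=(suspect,v1) N0.N1=(dead,v1) N0.N2=(dead,v1)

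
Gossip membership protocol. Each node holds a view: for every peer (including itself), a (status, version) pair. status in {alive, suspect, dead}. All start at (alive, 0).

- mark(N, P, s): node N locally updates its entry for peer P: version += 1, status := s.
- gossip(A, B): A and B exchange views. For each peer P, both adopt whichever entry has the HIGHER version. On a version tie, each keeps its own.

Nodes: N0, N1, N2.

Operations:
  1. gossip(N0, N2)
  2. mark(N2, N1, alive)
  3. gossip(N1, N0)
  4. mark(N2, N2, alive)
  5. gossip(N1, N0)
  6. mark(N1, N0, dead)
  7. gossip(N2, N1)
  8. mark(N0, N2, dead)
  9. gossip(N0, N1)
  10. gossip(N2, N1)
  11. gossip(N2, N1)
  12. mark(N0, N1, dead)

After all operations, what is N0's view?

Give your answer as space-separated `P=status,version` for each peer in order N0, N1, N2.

Op 1: gossip N0<->N2 -> N0.N0=(alive,v0) N0.N1=(alive,v0) N0.N2=(alive,v0) | N2.N0=(alive,v0) N2.N1=(alive,v0) N2.N2=(alive,v0)
Op 2: N2 marks N1=alive -> (alive,v1)
Op 3: gossip N1<->N0 -> N1.N0=(alive,v0) N1.N1=(alive,v0) N1.N2=(alive,v0) | N0.N0=(alive,v0) N0.N1=(alive,v0) N0.N2=(alive,v0)
Op 4: N2 marks N2=alive -> (alive,v1)
Op 5: gossip N1<->N0 -> N1.N0=(alive,v0) N1.N1=(alive,v0) N1.N2=(alive,v0) | N0.N0=(alive,v0) N0.N1=(alive,v0) N0.N2=(alive,v0)
Op 6: N1 marks N0=dead -> (dead,v1)
Op 7: gossip N2<->N1 -> N2.N0=(dead,v1) N2.N1=(alive,v1) N2.N2=(alive,v1) | N1.N0=(dead,v1) N1.N1=(alive,v1) N1.N2=(alive,v1)
Op 8: N0 marks N2=dead -> (dead,v1)
Op 9: gossip N0<->N1 -> N0.N0=(dead,v1) N0.N1=(alive,v1) N0.N2=(dead,v1) | N1.N0=(dead,v1) N1.N1=(alive,v1) N1.N2=(alive,v1)
Op 10: gossip N2<->N1 -> N2.N0=(dead,v1) N2.N1=(alive,v1) N2.N2=(alive,v1) | N1.N0=(dead,v1) N1.N1=(alive,v1) N1.N2=(alive,v1)
Op 11: gossip N2<->N1 -> N2.N0=(dead,v1) N2.N1=(alive,v1) N2.N2=(alive,v1) | N1.N0=(dead,v1) N1.N1=(alive,v1) N1.N2=(alive,v1)
Op 12: N0 marks N1=dead -> (dead,v2)

Answer: N0=dead,1 N1=dead,2 N2=dead,1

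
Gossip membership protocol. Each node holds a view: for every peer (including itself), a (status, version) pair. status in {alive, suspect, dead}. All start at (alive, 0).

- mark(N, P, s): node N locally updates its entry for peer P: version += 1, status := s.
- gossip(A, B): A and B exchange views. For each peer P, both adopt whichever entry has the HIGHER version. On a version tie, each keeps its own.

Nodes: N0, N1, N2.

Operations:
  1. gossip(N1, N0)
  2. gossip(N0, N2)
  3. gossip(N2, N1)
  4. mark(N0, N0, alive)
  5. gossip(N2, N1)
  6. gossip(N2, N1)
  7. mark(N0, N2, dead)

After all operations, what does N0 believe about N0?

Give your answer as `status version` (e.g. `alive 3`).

Op 1: gossip N1<->N0 -> N1.N0=(alive,v0) N1.N1=(alive,v0) N1.N2=(alive,v0) | N0.N0=(alive,v0) N0.N1=(alive,v0) N0.N2=(alive,v0)
Op 2: gossip N0<->N2 -> N0.N0=(alive,v0) N0.N1=(alive,v0) N0.N2=(alive,v0) | N2.N0=(alive,v0) N2.N1=(alive,v0) N2.N2=(alive,v0)
Op 3: gossip N2<->N1 -> N2.N0=(alive,v0) N2.N1=(alive,v0) N2.N2=(alive,v0) | N1.N0=(alive,v0) N1.N1=(alive,v0) N1.N2=(alive,v0)
Op 4: N0 marks N0=alive -> (alive,v1)
Op 5: gossip N2<->N1 -> N2.N0=(alive,v0) N2.N1=(alive,v0) N2.N2=(alive,v0) | N1.N0=(alive,v0) N1.N1=(alive,v0) N1.N2=(alive,v0)
Op 6: gossip N2<->N1 -> N2.N0=(alive,v0) N2.N1=(alive,v0) N2.N2=(alive,v0) | N1.N0=(alive,v0) N1.N1=(alive,v0) N1.N2=(alive,v0)
Op 7: N0 marks N2=dead -> (dead,v1)

Answer: alive 1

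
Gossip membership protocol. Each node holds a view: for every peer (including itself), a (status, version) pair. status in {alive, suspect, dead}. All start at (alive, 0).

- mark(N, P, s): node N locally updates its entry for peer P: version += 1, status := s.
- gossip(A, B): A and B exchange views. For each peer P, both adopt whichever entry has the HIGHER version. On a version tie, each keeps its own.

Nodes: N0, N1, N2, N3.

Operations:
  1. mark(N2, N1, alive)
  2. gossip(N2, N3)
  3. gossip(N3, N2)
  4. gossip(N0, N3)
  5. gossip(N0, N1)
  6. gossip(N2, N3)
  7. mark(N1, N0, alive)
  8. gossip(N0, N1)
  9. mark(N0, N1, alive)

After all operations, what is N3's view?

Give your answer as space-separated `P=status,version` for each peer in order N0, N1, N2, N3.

Answer: N0=alive,0 N1=alive,1 N2=alive,0 N3=alive,0

Derivation:
Op 1: N2 marks N1=alive -> (alive,v1)
Op 2: gossip N2<->N3 -> N2.N0=(alive,v0) N2.N1=(alive,v1) N2.N2=(alive,v0) N2.N3=(alive,v0) | N3.N0=(alive,v0) N3.N1=(alive,v1) N3.N2=(alive,v0) N3.N3=(alive,v0)
Op 3: gossip N3<->N2 -> N3.N0=(alive,v0) N3.N1=(alive,v1) N3.N2=(alive,v0) N3.N3=(alive,v0) | N2.N0=(alive,v0) N2.N1=(alive,v1) N2.N2=(alive,v0) N2.N3=(alive,v0)
Op 4: gossip N0<->N3 -> N0.N0=(alive,v0) N0.N1=(alive,v1) N0.N2=(alive,v0) N0.N3=(alive,v0) | N3.N0=(alive,v0) N3.N1=(alive,v1) N3.N2=(alive,v0) N3.N3=(alive,v0)
Op 5: gossip N0<->N1 -> N0.N0=(alive,v0) N0.N1=(alive,v1) N0.N2=(alive,v0) N0.N3=(alive,v0) | N1.N0=(alive,v0) N1.N1=(alive,v1) N1.N2=(alive,v0) N1.N3=(alive,v0)
Op 6: gossip N2<->N3 -> N2.N0=(alive,v0) N2.N1=(alive,v1) N2.N2=(alive,v0) N2.N3=(alive,v0) | N3.N0=(alive,v0) N3.N1=(alive,v1) N3.N2=(alive,v0) N3.N3=(alive,v0)
Op 7: N1 marks N0=alive -> (alive,v1)
Op 8: gossip N0<->N1 -> N0.N0=(alive,v1) N0.N1=(alive,v1) N0.N2=(alive,v0) N0.N3=(alive,v0) | N1.N0=(alive,v1) N1.N1=(alive,v1) N1.N2=(alive,v0) N1.N3=(alive,v0)
Op 9: N0 marks N1=alive -> (alive,v2)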